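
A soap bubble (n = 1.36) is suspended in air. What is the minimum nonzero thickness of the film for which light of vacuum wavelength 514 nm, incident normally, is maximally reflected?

94.5 nm

Top surface (1.0 → 1.36): reflection off a higher-index medium gives a half-wave phase shift.
At the lower boundary (n = 1.36 to n = 1.0) the reflected ray undergoes no phase shift.
Net: one phase inversion between the two reflected rays.
For strong reflection here: 2 n t = (m + ½) λ.
Minimum at m = 0: t = λ / (4 n) = 514 / (4 × 1.36) = 94.5 nm.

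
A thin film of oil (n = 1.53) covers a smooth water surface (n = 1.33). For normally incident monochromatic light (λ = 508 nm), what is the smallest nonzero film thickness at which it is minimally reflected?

Top surface (1.0 → 1.53): reflection off a higher-index medium gives a half-wave phase shift.
Bottom surface (1.53 → 1.33): reflection off a lower-index medium gives no phase shift.
Exactly one π shift → a net half-wave offset.
So the condition for destructive reflection is 2 n t = m λ.
The smallest nonzero thickness corresponds to m = 1: t = m λ / (2 n) = 1.00 × 508 / (2 × 1.53) = 166 nm.

166 nm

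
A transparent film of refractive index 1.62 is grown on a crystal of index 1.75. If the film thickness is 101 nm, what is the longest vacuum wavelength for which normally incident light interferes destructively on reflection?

At the upper boundary (n = 1.0 to n = 1.62) the reflected ray undergoes a half-wave phase shift.
Ray reflecting at the bottom interface goes from n = 1.62 toward n = 1.75: a half-wave phase shift.
Net: no relative phase inversion (both shifts match).
With no net inversion, destructive interference in reflection requires 2 n t = (m + ½) λ.
λ = 2 n t / (m + ½). The longest wavelength is m = 0: λ = 2 × 1.62 × 101 / 0.500 = 654 nm.

654 nm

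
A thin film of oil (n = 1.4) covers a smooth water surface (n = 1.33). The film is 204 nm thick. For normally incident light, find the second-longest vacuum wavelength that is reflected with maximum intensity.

At the upper boundary (n = 1.0 to n = 1.4) the reflected ray undergoes a half-wave phase shift.
Bottom surface (1.4 → 1.33): reflection off a lower-index medium gives no phase shift.
Exactly one π shift → a net half-wave offset.
With one net inversion, constructive interference in reflection requires 2 n t = (m + ½) λ.
λ = 2 n t / (m + ½). The second-longest wavelength is m = 1: λ = 2 × 1.4 × 204 / 1.50 = 381 nm.

381 nm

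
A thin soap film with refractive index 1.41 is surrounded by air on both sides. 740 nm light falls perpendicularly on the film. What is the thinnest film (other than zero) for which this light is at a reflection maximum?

Ray reflecting at the top interface goes from n = 1.0 toward n = 1.41: a half-wave phase shift.
At the lower boundary (n = 1.41 to n = 1.0) the reflected ray undergoes no phase shift.
Net: one phase inversion between the two reflected rays.
With one net inversion, constructive interference in reflection requires 2 n t = (m + ½) λ.
Minimum at m = 0: t = λ / (4 n) = 740 / (4 × 1.41) = 131 nm.

131 nm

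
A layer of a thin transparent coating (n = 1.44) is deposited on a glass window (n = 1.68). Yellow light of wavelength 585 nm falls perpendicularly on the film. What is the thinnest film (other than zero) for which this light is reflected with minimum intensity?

102 nm

Ray reflecting at the top interface goes from n = 1.0 toward n = 1.44: a half-wave phase shift.
At the lower boundary (n = 1.44 to n = 1.68) the reflected ray undergoes a half-wave phase shift.
Net: no relative phase inversion (both shifts match).
So the condition for destructive reflection is 2 n t = (m + ½) λ.
Minimum at m = 0: t = λ / (4 n) = 585 / (4 × 1.44) = 102 nm.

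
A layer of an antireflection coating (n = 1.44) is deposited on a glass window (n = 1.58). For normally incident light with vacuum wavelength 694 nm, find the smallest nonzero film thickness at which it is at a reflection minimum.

At the upper boundary (n = 1.0 to n = 1.44) the reflected ray undergoes a half-wave phase shift.
At the lower boundary (n = 1.44 to n = 1.58) the reflected ray undergoes a half-wave phase shift.
Net: no relative phase inversion (both shifts match).
With no net inversion, destructive interference in reflection requires 2 n t = (m + ½) λ.
Minimum at m = 0: t = λ / (4 n) = 694 / (4 × 1.44) = 120 nm.

120 nm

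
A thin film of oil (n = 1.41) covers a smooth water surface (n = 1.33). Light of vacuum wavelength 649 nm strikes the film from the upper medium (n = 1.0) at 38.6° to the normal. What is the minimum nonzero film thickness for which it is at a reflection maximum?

At the upper boundary (n = 1.0 to n = 1.41) the reflected ray undergoes a half-wave phase shift.
Ray reflecting at the bottom interface goes from n = 1.41 toward n = 1.33: no phase shift.
Net: one phase inversion between the two reflected rays.
So the condition for constructive reflection is 2 n t cos θ_r = (m + ½) λ.
Snell's law: 1.0 sin 38.6° = 1.41 sin θ_r → sin θ_r = 0.442, cos θ_r = 0.897.
Minimum at m = 0: t = λ / (4 n cos θ_r) = 649 / (4 × 1.41 × 0.897) = 128 nm.

128 nm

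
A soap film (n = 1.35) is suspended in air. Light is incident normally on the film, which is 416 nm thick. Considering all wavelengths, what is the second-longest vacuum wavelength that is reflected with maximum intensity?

Ray reflecting at the top interface goes from n = 1.0 toward n = 1.35: a half-wave phase shift.
Bottom surface (1.35 → 1.0): reflection off a lower-index medium gives no phase shift.
The two reflections differ by half a wavelength.
So the condition for constructive reflection is 2 n t = (m + ½) λ.
λ = 2 n t / (m + ½). The second-longest wavelength is m = 1: λ = 2 × 1.35 × 416 / 1.50 = 749 nm.

749 nm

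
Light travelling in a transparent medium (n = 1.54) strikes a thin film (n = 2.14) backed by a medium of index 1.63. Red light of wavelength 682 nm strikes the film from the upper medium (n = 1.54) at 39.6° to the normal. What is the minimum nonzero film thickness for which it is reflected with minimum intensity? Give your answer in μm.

0.179 μm

Top surface (1.54 → 2.14): reflection off a higher-index medium gives a half-wave phase shift.
Ray reflecting at the bottom interface goes from n = 2.14 toward n = 1.63: no phase shift.
Net: one phase inversion between the two reflected rays.
For dark reflection here: 2 n t cos θ_r = m λ.
Snell's law: 1.54 sin 39.6° = 2.14 sin θ_r → sin θ_r = 0.459, cos θ_r = 0.889.
Minimum nonzero at m = 1: t = λ / (2 n cos θ_r) = 682 / (2 × 2.14 × 0.889) = 179 nm.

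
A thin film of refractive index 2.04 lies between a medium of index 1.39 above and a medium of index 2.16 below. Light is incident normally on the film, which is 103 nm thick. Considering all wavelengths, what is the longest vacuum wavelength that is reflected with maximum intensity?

At the upper boundary (n = 1.39 to n = 2.04) the reflected ray undergoes a half-wave phase shift.
At the lower boundary (n = 2.04 to n = 2.16) the reflected ray undergoes a half-wave phase shift.
The two reflections carry the same phase change, so no net offset.
For maximum reflection here: 2 n t = m λ.
λ = 2 n t / m. The longest wavelength is m = 1: λ = 2 × 2.04 × 103 / 1.00 = 420 nm.

420 nm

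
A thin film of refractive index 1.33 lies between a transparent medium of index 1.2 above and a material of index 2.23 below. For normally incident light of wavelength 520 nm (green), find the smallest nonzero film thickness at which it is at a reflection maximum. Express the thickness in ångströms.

1955 Å

Ray reflecting at the top interface goes from n = 1.2 toward n = 1.33: a half-wave phase shift.
Ray reflecting at the bottom interface goes from n = 1.33 toward n = 2.23: a half-wave phase shift.
Zero or two π shifts → no net half-wave offset.
So the condition for constructive reflection is 2 n t = m λ.
Minimum nonzero at m = 1: t = λ / (2 n) = 520 / (2 × 1.33) = 195 nm.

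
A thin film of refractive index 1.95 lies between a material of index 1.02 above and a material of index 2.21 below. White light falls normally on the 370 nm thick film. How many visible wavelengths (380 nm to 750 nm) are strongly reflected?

2

At the upper boundary (n = 1.02 to n = 1.95) the reflected ray undergoes a half-wave phase shift.
Ray reflecting at the bottom interface goes from n = 1.95 toward n = 2.21: a half-wave phase shift.
The two reflections carry the same phase change, so no net offset.
So the condition for constructive reflection is 2 n t = m λ.
λ = 2 n t / m = 1443 / m nm.
m=1: 1443 nm (IR); m=2: 722 nm (visible); m=3: 481 nm (visible); m=4: 361 nm (UV).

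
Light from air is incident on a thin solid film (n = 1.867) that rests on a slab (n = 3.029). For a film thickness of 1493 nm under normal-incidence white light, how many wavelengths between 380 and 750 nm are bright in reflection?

Top surface (1.0 → 1.867): reflection off a higher-index medium gives a half-wave phase shift.
Bottom surface (1.867 → 3.029): reflection off a higher-index medium gives a half-wave phase shift.
Net: no relative phase inversion (both shifts match).
With no net inversion, constructive interference in reflection requires 2 n t = m λ.
λ = 2 n t / m = 5575 / m nm.
m=7: 796 nm (IR); m=8: 697 nm (visible); m=9: 619 nm (visible); m=10: 557 nm (visible); m=11: 507 nm (visible); m=12: 465 nm (visible); m=13: 429 nm (visible); m=14: 398 nm (visible); m=15: 372 nm (UV).

7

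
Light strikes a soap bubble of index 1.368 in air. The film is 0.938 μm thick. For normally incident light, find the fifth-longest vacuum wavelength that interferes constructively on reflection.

570 nm

Top surface (1.0 → 1.368): reflection off a higher-index medium gives a half-wave phase shift.
Ray reflecting at the bottom interface goes from n = 1.368 toward n = 1.0: no phase shift.
The two reflections differ by half a wavelength.
For maximum reflection here: 2 n t = (m + ½) λ.
λ = 2 n t / (m + ½). The fifth-longest wavelength is m = 4: λ = 2 × 1.368 × 938 / 4.50 = 570 nm.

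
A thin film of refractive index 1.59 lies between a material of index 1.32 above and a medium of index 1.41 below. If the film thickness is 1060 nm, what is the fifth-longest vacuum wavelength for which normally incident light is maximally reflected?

749 nm

Ray reflecting at the top interface goes from n = 1.32 toward n = 1.59: a half-wave phase shift.
Ray reflecting at the bottom interface goes from n = 1.59 toward n = 1.41: no phase shift.
Exactly one π shift → a net half-wave offset.
For bright reflection here: 2 n t = (m + ½) λ.
λ = 2 n t / (m + ½). The fifth-longest wavelength is m = 4: λ = 2 × 1.59 × 1060 / 4.50 = 749 nm.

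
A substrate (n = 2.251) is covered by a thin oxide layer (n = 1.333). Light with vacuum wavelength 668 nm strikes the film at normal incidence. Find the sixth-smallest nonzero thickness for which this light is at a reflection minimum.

1378 nm

Top surface (1.0 → 1.333): reflection off a higher-index medium gives a half-wave phase shift.
Ray reflecting at the bottom interface goes from n = 1.333 toward n = 2.251: a half-wave phase shift.
The two reflections carry the same phase change, so no net offset.
So the condition for destructive reflection is 2 n t = (m + ½) λ.
The sixth-smallest nonzero thickness corresponds to m = 5: t = (m + ½) λ / (2 n) = 5.50 × 668 / (2 × 1.333) = 1378 nm.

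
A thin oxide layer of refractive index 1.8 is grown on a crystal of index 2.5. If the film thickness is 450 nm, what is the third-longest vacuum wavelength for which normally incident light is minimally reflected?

648 nm

At the upper boundary (n = 1.0 to n = 1.8) the reflected ray undergoes a half-wave phase shift.
At the lower boundary (n = 1.8 to n = 2.5) the reflected ray undergoes a half-wave phase shift.
Net: no relative phase inversion (both shifts match).
With no net inversion, destructive interference in reflection requires 2 n t = (m + ½) λ.
λ = 2 n t / (m + ½). The third-longest wavelength is m = 2: λ = 2 × 1.8 × 450 / 2.50 = 648 nm.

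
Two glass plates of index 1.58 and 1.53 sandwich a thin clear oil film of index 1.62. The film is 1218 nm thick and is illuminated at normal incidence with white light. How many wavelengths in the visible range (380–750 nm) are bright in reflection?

At the upper boundary (n = 1.58 to n = 1.62) the reflected ray undergoes a half-wave phase shift.
At the lower boundary (n = 1.62 to n = 1.53) the reflected ray undergoes no phase shift.
The two reflections differ by half a wavelength.
For strong reflection here: 2 n t = (m + ½) λ.
λ = 2 n t / (m + ½) = 3946 / (m + ½) nm.
m=4: 877 nm (IR); m=5: 718 nm (visible); m=6: 607 nm (visible); m=7: 526 nm (visible); m=8: 464 nm (visible); m=9: 415 nm (visible); m=10: 376 nm (UV).

5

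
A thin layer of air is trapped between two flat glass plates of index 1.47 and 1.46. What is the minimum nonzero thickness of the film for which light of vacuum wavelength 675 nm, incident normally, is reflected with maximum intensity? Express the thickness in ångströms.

1688 Å

Top surface (1.47 → 1.0): reflection off a lower-index medium gives no phase shift.
Bottom surface (1.0 → 1.46): reflection off a higher-index medium gives a half-wave phase shift.
The two reflections differ by half a wavelength.
So the condition for constructive reflection is 2 n t = (m + ½) λ.
Minimum at m = 0: t = λ / (4 n) = 675 / (4 × 1.0) = 169 nm.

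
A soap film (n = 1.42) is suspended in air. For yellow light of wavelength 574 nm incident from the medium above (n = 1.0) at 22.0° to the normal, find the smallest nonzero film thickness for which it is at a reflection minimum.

210 nm

Top surface (1.0 → 1.42): reflection off a higher-index medium gives a half-wave phase shift.
At the lower boundary (n = 1.42 to n = 1.0) the reflected ray undergoes no phase shift.
The two reflections differ by half a wavelength.
For weak reflection here: 2 n t cos θ_r = m λ.
Snell's law: 1.0 sin 22.0° = 1.42 sin θ_r → sin θ_r = 0.264, cos θ_r = 0.965.
Minimum nonzero at m = 1: t = λ / (2 n cos θ_r) = 574 / (2 × 1.42 × 0.965) = 210 nm.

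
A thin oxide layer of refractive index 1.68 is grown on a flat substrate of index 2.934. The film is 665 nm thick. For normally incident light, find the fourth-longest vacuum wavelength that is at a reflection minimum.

638 nm

Ray reflecting at the top interface goes from n = 1.0 toward n = 1.68: a half-wave phase shift.
Bottom surface (1.68 → 2.934): reflection off a higher-index medium gives a half-wave phase shift.
Zero or two π shifts → no net half-wave offset.
With no net inversion, destructive interference in reflection requires 2 n t = (m + ½) λ.
λ = 2 n t / (m + ½). The fourth-longest wavelength is m = 3: λ = 2 × 1.68 × 665 / 3.50 = 638 nm.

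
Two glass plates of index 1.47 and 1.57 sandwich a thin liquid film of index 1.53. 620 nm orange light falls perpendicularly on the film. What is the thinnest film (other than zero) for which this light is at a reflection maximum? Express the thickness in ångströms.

At the upper boundary (n = 1.47 to n = 1.53) the reflected ray undergoes a half-wave phase shift.
At the lower boundary (n = 1.53 to n = 1.57) the reflected ray undergoes a half-wave phase shift.
Net: no relative phase inversion (both shifts match).
For bright reflection here: 2 n t = m λ.
Minimum nonzero at m = 1: t = λ / (2 n) = 620 / (2 × 1.53) = 203 nm.

2026 Å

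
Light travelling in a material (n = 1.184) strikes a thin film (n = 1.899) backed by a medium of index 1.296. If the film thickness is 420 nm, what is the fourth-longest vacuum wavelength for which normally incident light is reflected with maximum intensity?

At the upper boundary (n = 1.184 to n = 1.899) the reflected ray undergoes a half-wave phase shift.
Bottom surface (1.899 → 1.296): reflection off a lower-index medium gives no phase shift.
Net: one phase inversion between the two reflected rays.
So the condition for constructive reflection is 2 n t = (m + ½) λ.
λ = 2 n t / (m + ½). The fourth-longest wavelength is m = 3: λ = 2 × 1.899 × 420 / 3.50 = 456 nm.

456 nm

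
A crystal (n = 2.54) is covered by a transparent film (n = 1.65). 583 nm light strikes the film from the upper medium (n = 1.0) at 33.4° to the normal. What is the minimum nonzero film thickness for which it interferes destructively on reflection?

93.7 nm

At the upper boundary (n = 1.0 to n = 1.65) the reflected ray undergoes a half-wave phase shift.
At the lower boundary (n = 1.65 to n = 2.54) the reflected ray undergoes a half-wave phase shift.
The two reflections carry the same phase change, so no net offset.
So the condition for destructive reflection is 2 n t cos θ_r = (m + ½) λ.
Snell's law: 1.0 sin 33.4° = 1.65 sin θ_r → sin θ_r = 0.334, cos θ_r = 0.943.
Minimum at m = 0: t = λ / (4 n cos θ_r) = 583 / (4 × 1.65 × 0.943) = 93.7 nm.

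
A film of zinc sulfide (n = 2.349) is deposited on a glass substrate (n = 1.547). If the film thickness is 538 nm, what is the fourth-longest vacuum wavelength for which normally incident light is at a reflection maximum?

At the upper boundary (n = 1.0 to n = 2.349) the reflected ray undergoes a half-wave phase shift.
Bottom surface (2.349 → 1.547): reflection off a lower-index medium gives no phase shift.
Exactly one π shift → a net half-wave offset.
With one net inversion, constructive interference in reflection requires 2 n t = (m + ½) λ.
λ = 2 n t / (m + ½). The fourth-longest wavelength is m = 3: λ = 2 × 2.349 × 538 / 3.50 = 722 nm.

722 nm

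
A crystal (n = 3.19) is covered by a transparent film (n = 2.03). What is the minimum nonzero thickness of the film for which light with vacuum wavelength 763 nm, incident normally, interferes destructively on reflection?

Top surface (1.0 → 2.03): reflection off a higher-index medium gives a half-wave phase shift.
Bottom surface (2.03 → 3.19): reflection off a higher-index medium gives a half-wave phase shift.
The two reflections carry the same phase change, so no net offset.
So the condition for destructive reflection is 2 n t = (m + ½) λ.
Minimum at m = 0: t = λ / (4 n) = 763 / (4 × 2.03) = 94.0 nm.

94.0 nm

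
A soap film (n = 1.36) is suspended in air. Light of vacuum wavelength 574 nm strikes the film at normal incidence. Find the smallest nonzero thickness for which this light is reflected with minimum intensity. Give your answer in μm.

0.211 μm

At the upper boundary (n = 1.0 to n = 1.36) the reflected ray undergoes a half-wave phase shift.
Ray reflecting at the bottom interface goes from n = 1.36 toward n = 1.0: no phase shift.
The two reflections differ by half a wavelength.
So the condition for destructive reflection is 2 n t = m λ.
The smallest nonzero thickness corresponds to m = 1: t = m λ / (2 n) = 1.00 × 574 / (2 × 1.36) = 211 nm.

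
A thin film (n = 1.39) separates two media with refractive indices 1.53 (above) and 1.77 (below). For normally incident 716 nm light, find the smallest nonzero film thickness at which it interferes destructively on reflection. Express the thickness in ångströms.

Top surface (1.53 → 1.39): reflection off a lower-index medium gives no phase shift.
Ray reflecting at the bottom interface goes from n = 1.39 toward n = 1.77: a half-wave phase shift.
The two reflections differ by half a wavelength.
So the condition for destructive reflection is 2 n t = m λ.
Minimum nonzero at m = 1: t = λ / (2 n) = 716 / (2 × 1.39) = 258 nm.

2576 Å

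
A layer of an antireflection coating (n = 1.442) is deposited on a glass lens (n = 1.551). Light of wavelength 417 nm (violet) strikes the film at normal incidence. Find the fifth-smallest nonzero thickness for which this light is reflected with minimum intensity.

Top surface (1.0 → 1.442): reflection off a higher-index medium gives a half-wave phase shift.
At the lower boundary (n = 1.442 to n = 1.551) the reflected ray undergoes a half-wave phase shift.
Zero or two π shifts → no net half-wave offset.
For dark reflection here: 2 n t = (m + ½) λ.
The fifth-smallest nonzero thickness corresponds to m = 4: t = (m + ½) λ / (2 n) = 4.50 × 417 / (2 × 1.442) = 651 nm.

651 nm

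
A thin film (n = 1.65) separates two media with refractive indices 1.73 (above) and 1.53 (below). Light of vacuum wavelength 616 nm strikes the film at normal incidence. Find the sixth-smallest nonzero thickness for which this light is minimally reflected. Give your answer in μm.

At the upper boundary (n = 1.73 to n = 1.65) the reflected ray undergoes no phase shift.
At the lower boundary (n = 1.65 to n = 1.53) the reflected ray undergoes no phase shift.
The two reflections carry the same phase change, so no net offset.
For weak reflection here: 2 n t = (m + ½) λ.
The sixth-smallest nonzero thickness corresponds to m = 5: t = (m + ½) λ / (2 n) = 5.50 × 616 / (2 × 1.65) = 1027 nm.

1.03 μm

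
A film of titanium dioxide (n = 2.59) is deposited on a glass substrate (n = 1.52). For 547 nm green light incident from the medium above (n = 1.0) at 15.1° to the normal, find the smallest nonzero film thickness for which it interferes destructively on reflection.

106 nm

At the upper boundary (n = 1.0 to n = 2.59) the reflected ray undergoes a half-wave phase shift.
Ray reflecting at the bottom interface goes from n = 2.59 toward n = 1.52: no phase shift.
Exactly one π shift → a net half-wave offset.
With one net inversion, destructive interference in reflection requires 2 n t cos θ_r = m λ.
Snell's law: 1.0 sin 15.1° = 2.59 sin θ_r → sin θ_r = 0.101, cos θ_r = 0.995.
Minimum nonzero at m = 1: t = λ / (2 n cos θ_r) = 547 / (2 × 2.59 × 0.995) = 106 nm.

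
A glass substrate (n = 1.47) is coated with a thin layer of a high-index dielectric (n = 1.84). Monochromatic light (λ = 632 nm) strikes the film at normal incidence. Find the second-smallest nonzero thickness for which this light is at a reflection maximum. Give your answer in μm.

0.258 μm

Top surface (1.0 → 1.84): reflection off a higher-index medium gives a half-wave phase shift.
Bottom surface (1.84 → 1.47): reflection off a lower-index medium gives no phase shift.
The two reflections differ by half a wavelength.
With one net inversion, constructive interference in reflection requires 2 n t = (m + ½) λ.
The second-smallest nonzero thickness corresponds to m = 1: t = (m + ½) λ / (2 n) = 1.50 × 632 / (2 × 1.84) = 258 nm.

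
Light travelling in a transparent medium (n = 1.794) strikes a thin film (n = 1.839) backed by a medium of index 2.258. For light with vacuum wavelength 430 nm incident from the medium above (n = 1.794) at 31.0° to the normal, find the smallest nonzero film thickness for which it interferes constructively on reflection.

Ray reflecting at the top interface goes from n = 1.794 toward n = 1.839: a half-wave phase shift.
Bottom surface (1.839 → 2.258): reflection off a higher-index medium gives a half-wave phase shift.
The two reflections carry the same phase change, so no net offset.
With no net inversion, constructive interference in reflection requires 2 n t cos θ_r = m λ.
Snell's law: 1.794 sin 31.0° = 1.839 sin θ_r → sin θ_r = 0.502, cos θ_r = 0.865.
Minimum nonzero at m = 1: t = λ / (2 n cos θ_r) = 430 / (2 × 1.839 × 0.865) = 135 nm.

135 nm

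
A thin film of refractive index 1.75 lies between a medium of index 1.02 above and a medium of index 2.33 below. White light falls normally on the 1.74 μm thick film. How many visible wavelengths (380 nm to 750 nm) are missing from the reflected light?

8

Ray reflecting at the top interface goes from n = 1.02 toward n = 1.75: a half-wave phase shift.
Ray reflecting at the bottom interface goes from n = 1.75 toward n = 2.33: a half-wave phase shift.
The two reflections carry the same phase change, so no net offset.
So the condition for destructive reflection is 2 n t = (m + ½) λ.
λ = 2 n t / (m + ½) = 6090 / (m + ½) nm.
m=7: 812 nm (IR); m=8: 716 nm (visible); m=9: 641 nm (visible); m=10: 580 nm (visible); m=11: 530 nm (visible); m=12: 487 nm (visible); m=13: 451 nm (visible); m=14: 420 nm (visible); m=15: 393 nm (visible); m=16: 369 nm (UV).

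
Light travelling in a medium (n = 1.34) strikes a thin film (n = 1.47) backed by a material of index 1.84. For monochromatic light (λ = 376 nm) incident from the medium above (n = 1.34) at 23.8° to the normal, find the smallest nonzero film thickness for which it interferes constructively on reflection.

At the upper boundary (n = 1.34 to n = 1.47) the reflected ray undergoes a half-wave phase shift.
At the lower boundary (n = 1.47 to n = 1.84) the reflected ray undergoes a half-wave phase shift.
Net: no relative phase inversion (both shifts match).
So the condition for constructive reflection is 2 n t cos θ_r = m λ.
Snell's law: 1.34 sin 23.8° = 1.47 sin θ_r → sin θ_r = 0.368, cos θ_r = 0.930.
Minimum nonzero at m = 1: t = λ / (2 n cos θ_r) = 376 / (2 × 1.47 × 0.930) = 138 nm.

138 nm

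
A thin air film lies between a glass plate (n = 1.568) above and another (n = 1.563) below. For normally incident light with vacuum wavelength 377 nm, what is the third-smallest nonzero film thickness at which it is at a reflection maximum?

471 nm

Top surface (1.568 → 1.0): reflection off a lower-index medium gives no phase shift.
Ray reflecting at the bottom interface goes from n = 1.0 toward n = 1.563: a half-wave phase shift.
Net: one phase inversion between the two reflected rays.
For bright reflection here: 2 n t = (m + ½) λ.
The third-smallest nonzero thickness corresponds to m = 2: t = (m + ½) λ / (2 n) = 2.50 × 377 / (2 × 1.0) = 471 nm.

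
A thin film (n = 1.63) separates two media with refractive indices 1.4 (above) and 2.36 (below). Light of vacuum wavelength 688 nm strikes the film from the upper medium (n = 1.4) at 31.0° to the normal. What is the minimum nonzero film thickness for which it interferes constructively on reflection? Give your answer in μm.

Ray reflecting at the top interface goes from n = 1.4 toward n = 1.63: a half-wave phase shift.
Bottom surface (1.63 → 2.36): reflection off a higher-index medium gives a half-wave phase shift.
Zero or two π shifts → no net half-wave offset.
For maximum reflection here: 2 n t cos θ_r = m λ.
Snell's law: 1.4 sin 31.0° = 1.63 sin θ_r → sin θ_r = 0.442, cos θ_r = 0.897.
Minimum nonzero at m = 1: t = λ / (2 n cos θ_r) = 688 / (2 × 1.63 × 0.897) = 235 nm.

0.235 μm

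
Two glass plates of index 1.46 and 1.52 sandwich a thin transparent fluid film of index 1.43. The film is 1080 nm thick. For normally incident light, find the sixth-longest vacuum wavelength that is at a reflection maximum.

Top surface (1.46 → 1.43): reflection off a lower-index medium gives no phase shift.
At the lower boundary (n = 1.43 to n = 1.52) the reflected ray undergoes a half-wave phase shift.
Exactly one π shift → a net half-wave offset.
With one net inversion, constructive interference in reflection requires 2 n t = (m + ½) λ.
λ = 2 n t / (m + ½). The sixth-longest wavelength is m = 5: λ = 2 × 1.43 × 1080 / 5.50 = 562 nm.

562 nm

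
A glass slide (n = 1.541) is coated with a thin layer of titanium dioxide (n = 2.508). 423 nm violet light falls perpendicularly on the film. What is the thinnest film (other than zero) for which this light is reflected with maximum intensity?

42.2 nm

Top surface (1.0 → 2.508): reflection off a higher-index medium gives a half-wave phase shift.
Bottom surface (2.508 → 1.541): reflection off a lower-index medium gives no phase shift.
The two reflections differ by half a wavelength.
For bright reflection here: 2 n t = (m + ½) λ.
Minimum at m = 0: t = λ / (4 n) = 423 / (4 × 2.508) = 42.2 nm.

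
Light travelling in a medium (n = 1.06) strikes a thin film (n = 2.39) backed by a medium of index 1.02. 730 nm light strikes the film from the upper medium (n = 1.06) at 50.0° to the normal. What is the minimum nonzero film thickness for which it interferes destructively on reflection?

162 nm

Top surface (1.06 → 2.39): reflection off a higher-index medium gives a half-wave phase shift.
Ray reflecting at the bottom interface goes from n = 2.39 toward n = 1.02: no phase shift.
Net: one phase inversion between the two reflected rays.
For weak reflection here: 2 n t cos θ_r = m λ.
Snell's law: 1.06 sin 50.0° = 2.39 sin θ_r → sin θ_r = 0.340, cos θ_r = 0.941.
Minimum nonzero at m = 1: t = λ / (2 n cos θ_r) = 730 / (2 × 2.39 × 0.941) = 162 nm.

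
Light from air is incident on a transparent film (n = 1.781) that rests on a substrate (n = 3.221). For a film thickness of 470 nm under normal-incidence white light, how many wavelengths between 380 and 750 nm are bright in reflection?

Top surface (1.0 → 1.781): reflection off a higher-index medium gives a half-wave phase shift.
Ray reflecting at the bottom interface goes from n = 1.781 toward n = 3.221: a half-wave phase shift.
Net: no relative phase inversion (both shifts match).
So the condition for constructive reflection is 2 n t = m λ.
λ = 2 n t / m = 1674 / m nm.
m=2: 837 nm (IR); m=3: 558 nm (visible); m=4: 419 nm (visible); m=5: 335 nm (UV).

2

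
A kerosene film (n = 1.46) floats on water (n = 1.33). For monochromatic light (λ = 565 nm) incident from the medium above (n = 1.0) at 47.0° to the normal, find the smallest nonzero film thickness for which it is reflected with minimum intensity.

Ray reflecting at the top interface goes from n = 1.0 toward n = 1.46: a half-wave phase shift.
At the lower boundary (n = 1.46 to n = 1.33) the reflected ray undergoes no phase shift.
The two reflections differ by half a wavelength.
With one net inversion, destructive interference in reflection requires 2 n t cos θ_r = m λ.
Snell's law: 1.0 sin 47.0° = 1.46 sin θ_r → sin θ_r = 0.501, cos θ_r = 0.865.
Minimum nonzero at m = 1: t = λ / (2 n cos θ_r) = 565 / (2 × 1.46 × 0.865) = 224 nm.

224 nm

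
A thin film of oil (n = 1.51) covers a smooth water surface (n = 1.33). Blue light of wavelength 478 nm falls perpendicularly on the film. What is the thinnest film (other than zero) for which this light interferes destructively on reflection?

At the upper boundary (n = 1.0 to n = 1.51) the reflected ray undergoes a half-wave phase shift.
At the lower boundary (n = 1.51 to n = 1.33) the reflected ray undergoes no phase shift.
Net: one phase inversion between the two reflected rays.
So the condition for destructive reflection is 2 n t = m λ.
Minimum nonzero at m = 1: t = λ / (2 n) = 478 / (2 × 1.51) = 158 nm.

158 nm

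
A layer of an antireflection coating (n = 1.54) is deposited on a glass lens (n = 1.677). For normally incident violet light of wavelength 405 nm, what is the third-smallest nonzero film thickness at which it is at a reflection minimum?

At the upper boundary (n = 1.0 to n = 1.54) the reflected ray undergoes a half-wave phase shift.
Bottom surface (1.54 → 1.677): reflection off a higher-index medium gives a half-wave phase shift.
The two reflections carry the same phase change, so no net offset.
For minimum reflection here: 2 n t = (m + ½) λ.
The third-smallest nonzero thickness corresponds to m = 2: t = (m + ½) λ / (2 n) = 2.50 × 405 / (2 × 1.54) = 329 nm.

329 nm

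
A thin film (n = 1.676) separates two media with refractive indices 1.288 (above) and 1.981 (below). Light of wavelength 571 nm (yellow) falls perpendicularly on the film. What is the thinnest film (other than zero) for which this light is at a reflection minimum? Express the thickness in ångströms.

852 Å

Top surface (1.288 → 1.676): reflection off a higher-index medium gives a half-wave phase shift.
At the lower boundary (n = 1.676 to n = 1.981) the reflected ray undergoes a half-wave phase shift.
The two reflections carry the same phase change, so no net offset.
So the condition for destructive reflection is 2 n t = (m + ½) λ.
Minimum at m = 0: t = λ / (4 n) = 571 / (4 × 1.676) = 85.2 nm.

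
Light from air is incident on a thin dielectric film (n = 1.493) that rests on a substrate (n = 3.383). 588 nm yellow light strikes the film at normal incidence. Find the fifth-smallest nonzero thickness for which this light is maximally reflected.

985 nm

At the upper boundary (n = 1.0 to n = 1.493) the reflected ray undergoes a half-wave phase shift.
At the lower boundary (n = 1.493 to n = 3.383) the reflected ray undergoes a half-wave phase shift.
Net: no relative phase inversion (both shifts match).
So the condition for constructive reflection is 2 n t = m λ.
The fifth-smallest nonzero thickness corresponds to m = 5: t = m λ / (2 n) = 5.00 × 588 / (2 × 1.493) = 985 nm.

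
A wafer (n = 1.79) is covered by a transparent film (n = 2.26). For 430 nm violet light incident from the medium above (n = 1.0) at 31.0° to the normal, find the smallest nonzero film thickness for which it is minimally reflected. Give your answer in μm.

Top surface (1.0 → 2.26): reflection off a higher-index medium gives a half-wave phase shift.
Bottom surface (2.26 → 1.79): reflection off a lower-index medium gives no phase shift.
Exactly one π shift → a net half-wave offset.
For dark reflection here: 2 n t cos θ_r = m λ.
Snell's law: 1.0 sin 31.0° = 2.26 sin θ_r → sin θ_r = 0.228, cos θ_r = 0.974.
Minimum nonzero at m = 1: t = λ / (2 n cos θ_r) = 430 / (2 × 2.26 × 0.974) = 97.7 nm.

0.0977 μm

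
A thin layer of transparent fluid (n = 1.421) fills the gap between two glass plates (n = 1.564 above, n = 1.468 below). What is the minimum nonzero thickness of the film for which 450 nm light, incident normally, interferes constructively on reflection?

79.2 nm

At the upper boundary (n = 1.564 to n = 1.421) the reflected ray undergoes no phase shift.
Bottom surface (1.421 → 1.468): reflection off a higher-index medium gives a half-wave phase shift.
Exactly one π shift → a net half-wave offset.
With one net inversion, constructive interference in reflection requires 2 n t = (m + ½) λ.
Minimum at m = 0: t = λ / (4 n) = 450 / (4 × 1.421) = 79.2 nm.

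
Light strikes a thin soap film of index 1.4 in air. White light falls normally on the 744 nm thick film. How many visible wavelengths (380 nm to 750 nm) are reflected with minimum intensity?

3

At the upper boundary (n = 1.0 to n = 1.4) the reflected ray undergoes a half-wave phase shift.
Ray reflecting at the bottom interface goes from n = 1.4 toward n = 1.0: no phase shift.
Net: one phase inversion between the two reflected rays.
With one net inversion, destructive interference in reflection requires 2 n t = m λ.
λ = 2 n t / m = 2083 / m nm.
m=2: 1042 nm (IR); m=3: 694 nm (visible); m=4: 521 nm (visible); m=5: 417 nm (visible); m=6: 347 nm (UV).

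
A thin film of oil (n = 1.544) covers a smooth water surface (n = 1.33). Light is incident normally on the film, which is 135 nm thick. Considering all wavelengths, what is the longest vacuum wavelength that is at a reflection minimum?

417 nm

Top surface (1.0 → 1.544): reflection off a higher-index medium gives a half-wave phase shift.
At the lower boundary (n = 1.544 to n = 1.33) the reflected ray undergoes no phase shift.
Net: one phase inversion between the two reflected rays.
With one net inversion, destructive interference in reflection requires 2 n t = m λ.
λ = 2 n t / m. The longest wavelength is m = 1: λ = 2 × 1.544 × 135 / 1.00 = 417 nm.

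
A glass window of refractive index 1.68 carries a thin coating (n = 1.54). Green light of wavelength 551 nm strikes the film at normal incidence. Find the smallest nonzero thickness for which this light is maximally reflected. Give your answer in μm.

0.179 μm

Ray reflecting at the top interface goes from n = 1.0 toward n = 1.54: a half-wave phase shift.
Ray reflecting at the bottom interface goes from n = 1.54 toward n = 1.68: a half-wave phase shift.
The two reflections carry the same phase change, so no net offset.
So the condition for constructive reflection is 2 n t = m λ.
The smallest nonzero thickness corresponds to m = 1: t = m λ / (2 n) = 1.00 × 551 / (2 × 1.54) = 179 nm.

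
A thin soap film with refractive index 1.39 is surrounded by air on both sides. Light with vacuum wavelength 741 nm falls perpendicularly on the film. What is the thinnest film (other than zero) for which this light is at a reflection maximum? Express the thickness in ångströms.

Ray reflecting at the top interface goes from n = 1.0 toward n = 1.39: a half-wave phase shift.
At the lower boundary (n = 1.39 to n = 1.0) the reflected ray undergoes no phase shift.
Net: one phase inversion between the two reflected rays.
So the condition for constructive reflection is 2 n t = (m + ½) λ.
Minimum at m = 0: t = λ / (4 n) = 741 / (4 × 1.39) = 133 nm.

1333 Å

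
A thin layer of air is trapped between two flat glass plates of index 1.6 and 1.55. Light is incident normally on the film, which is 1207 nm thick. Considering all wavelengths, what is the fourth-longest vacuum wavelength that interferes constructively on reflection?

690 nm

At the upper boundary (n = 1.6 to n = 1.0) the reflected ray undergoes no phase shift.
At the lower boundary (n = 1.0 to n = 1.55) the reflected ray undergoes a half-wave phase shift.
The two reflections differ by half a wavelength.
For bright reflection here: 2 n t = (m + ½) λ.
λ = 2 n t / (m + ½). The fourth-longest wavelength is m = 3: λ = 2 × 1.0 × 1207 / 3.50 = 690 nm.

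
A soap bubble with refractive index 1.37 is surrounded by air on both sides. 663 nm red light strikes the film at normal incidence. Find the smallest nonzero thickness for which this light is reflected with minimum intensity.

242 nm

Top surface (1.0 → 1.37): reflection off a higher-index medium gives a half-wave phase shift.
Bottom surface (1.37 → 1.0): reflection off a lower-index medium gives no phase shift.
Net: one phase inversion between the two reflected rays.
So the condition for destructive reflection is 2 n t = m λ.
The smallest nonzero thickness corresponds to m = 1: t = m λ / (2 n) = 1.00 × 663 / (2 × 1.37) = 242 nm.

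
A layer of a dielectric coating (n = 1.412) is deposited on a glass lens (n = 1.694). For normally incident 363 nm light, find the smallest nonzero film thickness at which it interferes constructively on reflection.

129 nm

At the upper boundary (n = 1.0 to n = 1.412) the reflected ray undergoes a half-wave phase shift.
Bottom surface (1.412 → 1.694): reflection off a higher-index medium gives a half-wave phase shift.
Net: no relative phase inversion (both shifts match).
For bright reflection here: 2 n t = m λ.
Minimum nonzero at m = 1: t = λ / (2 n) = 363 / (2 × 1.412) = 129 nm.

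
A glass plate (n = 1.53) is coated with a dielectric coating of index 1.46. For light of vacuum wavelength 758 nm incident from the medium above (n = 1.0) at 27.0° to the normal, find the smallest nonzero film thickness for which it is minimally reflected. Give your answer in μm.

Top surface (1.0 → 1.46): reflection off a higher-index medium gives a half-wave phase shift.
At the lower boundary (n = 1.46 to n = 1.53) the reflected ray undergoes a half-wave phase shift.
Zero or two π shifts → no net half-wave offset.
With no net inversion, destructive interference in reflection requires 2 n t cos θ_r = (m + ½) λ.
Snell's law: 1.0 sin 27.0° = 1.46 sin θ_r → sin θ_r = 0.311, cos θ_r = 0.950.
Minimum at m = 0: t = λ / (4 n cos θ_r) = 758 / (4 × 1.46 × 0.950) = 137 nm.

0.137 μm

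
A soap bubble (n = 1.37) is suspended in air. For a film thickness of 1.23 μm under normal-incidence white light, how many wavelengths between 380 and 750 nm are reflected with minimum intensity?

4

Top surface (1.0 → 1.37): reflection off a higher-index medium gives a half-wave phase shift.
At the lower boundary (n = 1.37 to n = 1.0) the reflected ray undergoes no phase shift.
The two reflections differ by half a wavelength.
With one net inversion, destructive interference in reflection requires 2 n t = m λ.
λ = 2 n t / m = 3370 / m nm.
m=4: 843 nm (IR); m=5: 674 nm (visible); m=6: 562 nm (visible); m=7: 481 nm (visible); m=8: 421 nm (visible); m=9: 374 nm (UV).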